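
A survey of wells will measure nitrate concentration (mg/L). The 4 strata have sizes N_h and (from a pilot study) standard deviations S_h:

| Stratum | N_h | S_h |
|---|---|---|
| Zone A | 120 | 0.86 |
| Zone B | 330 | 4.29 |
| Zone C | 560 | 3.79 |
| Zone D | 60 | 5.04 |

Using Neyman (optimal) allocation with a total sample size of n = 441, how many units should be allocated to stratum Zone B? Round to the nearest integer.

158

Neyman allocation: n_h = n · N_h S_h / Σ N_i S_i, with n = 441.
  stratum Zone A: N_h·S_h = 120·0.86 = 103.20
  stratum Zone B: N_h·S_h = 330·4.29 = 1415.70
  stratum Zone C: N_h·S_h = 560·3.79 = 2122.40
  stratum Zone D: N_h·S_h = 60·5.04 = 302.40
Σ N_h S_h = 3943.70
n for stratum Zone B = 441·1415.70/3943.70 = 158.309 → 158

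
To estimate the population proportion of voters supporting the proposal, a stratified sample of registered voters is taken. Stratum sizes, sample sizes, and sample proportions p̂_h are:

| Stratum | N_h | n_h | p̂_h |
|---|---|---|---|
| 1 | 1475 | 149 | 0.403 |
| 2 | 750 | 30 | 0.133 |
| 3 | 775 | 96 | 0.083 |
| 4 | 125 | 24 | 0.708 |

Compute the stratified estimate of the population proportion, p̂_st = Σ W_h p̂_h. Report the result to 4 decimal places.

p̂_st ≈ 0.2710

N = 3125; stratum weights W_h = N_h/N.
p̂_st = Σ W_h p̂_h = (1475·0.403 + 750·0.133 + 775·0.083 + 125·0.708)/3125 = 0.27104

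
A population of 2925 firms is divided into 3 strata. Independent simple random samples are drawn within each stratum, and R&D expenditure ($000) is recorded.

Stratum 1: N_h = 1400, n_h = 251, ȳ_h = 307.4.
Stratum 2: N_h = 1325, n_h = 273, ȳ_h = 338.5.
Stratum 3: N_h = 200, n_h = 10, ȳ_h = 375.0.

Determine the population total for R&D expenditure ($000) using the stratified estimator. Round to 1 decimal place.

τ̂_st = Σ N_h ȳ_h = 1400·307.4 + 1325·338.5 + 200·375.0 = 953872.5

τ̂_st ≈ 953872.5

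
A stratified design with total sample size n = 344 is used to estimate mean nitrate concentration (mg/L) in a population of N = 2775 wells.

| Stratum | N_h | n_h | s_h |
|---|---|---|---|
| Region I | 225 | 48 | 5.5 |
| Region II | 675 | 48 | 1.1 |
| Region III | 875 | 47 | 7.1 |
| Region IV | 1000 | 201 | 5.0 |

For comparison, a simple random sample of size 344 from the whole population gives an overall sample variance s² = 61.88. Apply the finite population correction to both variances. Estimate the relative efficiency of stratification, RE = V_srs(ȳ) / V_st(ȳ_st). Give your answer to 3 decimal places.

V̂(ȳ_st) = Σ W_h² (1 − n_h/N_h) s_h²/n_h, with W_h = N_h/N and N = 2775:
  stratum Region I: (225/2775)²·(1 − 48/225)·5.5²/48 = 0.00325922
  stratum Region II: (675/2775)²·(1 − 48/675)·1.1²/48 = 0.00138545
  stratum Region III: (875/2775)²·(1 − 47/875)·7.1²/47 = 0.100909
  stratum Region IV: (1000/2775)²·(1 − 201/1000)·5.0²/201 = 0.0129052
V_st = 0.118459
V_srs = (1 − 344/2775)·61.88/344 = 0.157585
Relative efficiency = V_srs / V_st = 0.157585/0.118459 = 1.3303

RE ≈ 1.330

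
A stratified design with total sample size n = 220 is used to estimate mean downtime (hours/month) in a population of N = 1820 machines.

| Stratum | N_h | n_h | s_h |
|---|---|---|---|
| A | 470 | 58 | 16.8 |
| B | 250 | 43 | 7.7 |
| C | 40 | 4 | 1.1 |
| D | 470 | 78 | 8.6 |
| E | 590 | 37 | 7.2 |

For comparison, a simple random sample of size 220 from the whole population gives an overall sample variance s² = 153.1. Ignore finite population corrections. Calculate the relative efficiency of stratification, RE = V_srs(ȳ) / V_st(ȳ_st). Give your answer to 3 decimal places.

V̂(ȳ_st) = Σ W_h² s_h²/n_h, with W_h = N_h/N and N = 1820:
  stratum A: (470/1820)²·16.8²/58 = 0.324522
  stratum B: (250/1820)²·7.7²/43 = 0.0260166
  stratum C: (40/1820)²·1.1²/4 = 0.000146118
  stratum D: (470/1820)²·8.6²/78 = 0.0632347
  stratum E: (590/1820)²·7.2²/37 = 0.14724
V_st = 0.561158
V_srs = s²/n = 153.1/220 = 0.695909
Relative efficiency = V_srs / V_st = 0.695909/0.561158 = 1.2401

RE ≈ 1.240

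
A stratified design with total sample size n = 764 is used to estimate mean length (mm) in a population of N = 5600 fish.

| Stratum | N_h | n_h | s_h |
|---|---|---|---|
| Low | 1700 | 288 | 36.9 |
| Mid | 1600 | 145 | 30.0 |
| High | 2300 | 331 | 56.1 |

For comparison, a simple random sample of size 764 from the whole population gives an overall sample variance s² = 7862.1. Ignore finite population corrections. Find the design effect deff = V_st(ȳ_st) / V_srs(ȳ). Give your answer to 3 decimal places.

V̂(ȳ_st) = Σ W_h² s_h²/n_h, with W_h = N_h/N and N = 5600:
  stratum Low: (1700/5600)²·36.9²/288 = 0.435694
  stratum Mid: (1600/5600)²·30.0²/145 = 0.506685
  stratum High: (2300/5600)²·56.1²/331 = 1.6039
V_st = 2.54628
V_srs = s²/n = 7862.1/764 = 10.2907
deff = V_st / V_srs = 2.54628/10.2907 = 0.2474

deff ≈ 0.247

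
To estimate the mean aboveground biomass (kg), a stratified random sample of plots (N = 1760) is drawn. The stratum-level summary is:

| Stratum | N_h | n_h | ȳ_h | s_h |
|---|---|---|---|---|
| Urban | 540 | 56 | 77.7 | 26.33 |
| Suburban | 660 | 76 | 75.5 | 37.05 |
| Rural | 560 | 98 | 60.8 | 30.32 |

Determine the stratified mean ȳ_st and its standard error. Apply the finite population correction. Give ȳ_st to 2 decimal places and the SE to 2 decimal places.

ȳ_st ≈ 71.50, SE ≈ 2.02

ȳ_st = Σ W_h ȳ_h = (540·77.7 + 660·75.5 + 560·60.8)/1760 = 71.49773
V̂(ȳ_st) = Σ W_h² (1 − n_h/N_h) s_h²/n_h, with W_h = N_h/N and N = 1760:
  stratum Urban: (540/1760)²·(1 − 56/540)·26.33²/56 = 1.04455
  stratum Suburban: (660/1760)²·(1 − 76/660)·37.05²/76 = 2.24747
  stratum Rural: (560/1760)²·(1 − 98/560)·30.32²/98 = 0.783496
V̂(ȳ_st) = 4.07551
SE(ȳ_st) = √4.07551 = 2.01879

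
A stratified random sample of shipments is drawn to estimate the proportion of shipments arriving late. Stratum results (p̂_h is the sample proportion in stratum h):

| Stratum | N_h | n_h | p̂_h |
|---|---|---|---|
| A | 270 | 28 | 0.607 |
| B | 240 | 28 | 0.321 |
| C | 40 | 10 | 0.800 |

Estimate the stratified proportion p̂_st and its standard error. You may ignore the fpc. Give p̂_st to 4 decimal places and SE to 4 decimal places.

p̂_st ≈ 0.4962, SE ≈ 0.0613

N = 550; stratum weights W_h = N_h/N.
p̂_st = Σ W_h p̂_h = (270·0.607 + 240·0.321 + 40·0.800)/550 = 0.49624
V̂(p̂_st) = Σ W_h² p̂_h(1−p̂_h)/(n_h−1):
  stratum A: (270/550)²·0.607·0.393/27 = 0.00212922
  stratum B: (240/550)²·0.321·0.679/27 = 0.00153712
  stratum C: (40/550)²·0.800·0.200/9 = 9.40312e-05
V̂(p̂_st) = 0.00376037; SE = √V̂ = 0.0613218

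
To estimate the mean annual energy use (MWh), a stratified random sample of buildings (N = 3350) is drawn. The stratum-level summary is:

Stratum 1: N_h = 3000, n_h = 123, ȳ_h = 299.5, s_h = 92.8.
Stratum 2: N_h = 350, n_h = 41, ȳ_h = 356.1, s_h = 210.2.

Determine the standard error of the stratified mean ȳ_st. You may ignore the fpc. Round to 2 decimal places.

SE(ȳ_st) ≈ 8.24

V̂(ȳ_st) = Σ W_h² s_h²/n_h, with W_h = N_h/N and N = 3350:
  stratum 1: (3000/3350)²·92.8²/123 = 56.1492
  stratum 2: (350/3350)²·210.2²/41 = 11.7633
V̂(ȳ_st) = 67.9125
SE(ȳ_st) = √67.9125 = 8.2409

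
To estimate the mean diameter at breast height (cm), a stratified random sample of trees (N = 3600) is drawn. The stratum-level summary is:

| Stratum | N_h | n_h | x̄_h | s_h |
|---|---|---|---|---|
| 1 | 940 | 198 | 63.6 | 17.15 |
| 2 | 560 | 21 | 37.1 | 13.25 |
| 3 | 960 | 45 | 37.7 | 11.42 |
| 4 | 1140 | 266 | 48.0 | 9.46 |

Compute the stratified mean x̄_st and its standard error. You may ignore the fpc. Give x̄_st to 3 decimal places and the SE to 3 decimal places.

x̄_st ≈ 47.631, SE ≈ 0.737

x̄_st = Σ W_h x̄_h = (940·63.6 + 560·37.1 + 960·37.7 + 1140·48.0)/3600 = 47.63111
V̂(x̄_st) = Σ W_h² s_h²/n_h, with W_h = N_h/N and N = 3600:
  stratum 1: (940/3600)²·17.15²/198 = 0.101278
  stratum 2: (560/3600)²·13.25²/21 = 0.202294
  stratum 3: (960/3600)²·11.42²/45 = 0.20609
  stratum 4: (1140/3600)²·9.46²/266 = 0.0337369
V̂(x̄_st) = 0.543399
SE(x̄_st) = √0.543399 = 0.737156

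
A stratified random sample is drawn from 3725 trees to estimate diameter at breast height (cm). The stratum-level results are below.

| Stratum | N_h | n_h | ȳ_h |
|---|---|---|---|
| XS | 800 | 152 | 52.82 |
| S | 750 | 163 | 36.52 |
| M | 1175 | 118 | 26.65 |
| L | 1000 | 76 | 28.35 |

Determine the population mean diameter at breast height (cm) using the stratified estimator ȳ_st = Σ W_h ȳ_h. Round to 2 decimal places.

N = Σ N_h = 3725. Stratum weights W_h = N_h/N.
ȳ_st = (800·52.82 + 750·36.52 + 1175·26.65 + 1000·28.35) / 3725 = 34.7140

ȳ_st ≈ 34.71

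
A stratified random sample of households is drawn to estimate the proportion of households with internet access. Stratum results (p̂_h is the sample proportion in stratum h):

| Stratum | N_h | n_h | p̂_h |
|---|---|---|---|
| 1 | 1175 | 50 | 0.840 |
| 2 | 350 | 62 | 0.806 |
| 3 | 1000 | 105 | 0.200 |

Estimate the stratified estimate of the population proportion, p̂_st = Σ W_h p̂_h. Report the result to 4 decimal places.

p̂_st ≈ 0.5818

N = 2525; stratum weights W_h = N_h/N.
p̂_st = Σ W_h p̂_h = (1175·0.840 + 350·0.806 + 1000·0.200)/2525 = 0.58182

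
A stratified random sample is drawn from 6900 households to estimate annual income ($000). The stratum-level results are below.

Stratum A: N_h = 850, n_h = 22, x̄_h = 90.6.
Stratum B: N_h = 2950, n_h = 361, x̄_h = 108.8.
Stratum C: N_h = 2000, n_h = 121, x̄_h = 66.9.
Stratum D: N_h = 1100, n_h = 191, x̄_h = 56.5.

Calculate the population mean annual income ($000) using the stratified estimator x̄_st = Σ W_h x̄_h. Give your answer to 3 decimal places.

N = Σ N_h = 6900. Stratum weights W_h = N_h/N.
x̄_st = (850·90.6 + 2950·108.8 + 2000·66.9 + 1100·56.5) / 6900 = 86.07536

x̄_st ≈ 86.075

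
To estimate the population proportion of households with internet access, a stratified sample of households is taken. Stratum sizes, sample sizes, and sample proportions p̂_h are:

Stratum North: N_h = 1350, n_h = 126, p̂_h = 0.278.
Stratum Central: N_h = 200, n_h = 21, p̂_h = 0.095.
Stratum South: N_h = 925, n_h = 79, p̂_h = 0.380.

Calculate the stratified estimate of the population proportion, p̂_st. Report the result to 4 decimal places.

p̂_st ≈ 0.3013

N = 2475; stratum weights W_h = N_h/N.
p̂_st = Σ W_h p̂_h = (1350·0.278 + 200·0.095 + 925·0.380)/2475 = 0.30133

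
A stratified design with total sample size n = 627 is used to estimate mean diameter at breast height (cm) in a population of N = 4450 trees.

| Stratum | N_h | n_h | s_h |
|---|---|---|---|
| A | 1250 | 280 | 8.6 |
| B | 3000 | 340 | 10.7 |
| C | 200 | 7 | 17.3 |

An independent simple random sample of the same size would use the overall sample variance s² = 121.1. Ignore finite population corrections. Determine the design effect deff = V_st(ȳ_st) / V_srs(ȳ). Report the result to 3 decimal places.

V̂(ȳ_st) = Σ W_h² s_h²/n_h, with W_h = N_h/N and N = 4450:
  stratum A: (1250/4450)²·8.6²/280 = 0.020842
  stratum B: (3000/4450)²·10.7²/340 = 0.153042
  stratum C: (200/4450)²·17.3²/7 = 0.0863643
V_st = 0.260248
V_srs = s²/n = 121.1/627 = 0.193142
deff = V_st / V_srs = 0.260248/0.193142 = 1.3474

deff ≈ 1.347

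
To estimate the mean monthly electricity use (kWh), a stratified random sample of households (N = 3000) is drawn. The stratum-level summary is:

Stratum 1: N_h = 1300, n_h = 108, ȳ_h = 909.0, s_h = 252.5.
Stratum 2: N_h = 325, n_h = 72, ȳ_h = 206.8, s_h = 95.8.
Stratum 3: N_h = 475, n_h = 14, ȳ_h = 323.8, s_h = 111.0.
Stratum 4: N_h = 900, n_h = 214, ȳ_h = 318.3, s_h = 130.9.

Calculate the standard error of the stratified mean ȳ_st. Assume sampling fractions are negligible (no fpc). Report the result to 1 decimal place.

V̂(ȳ_st) = Σ W_h² s_h²/n_h, with W_h = N_h/N and N = 3000:
  stratum 1: (1300/3000)²·252.5²/108 = 110.852
  stratum 2: (325/3000)²·95.8²/72 = 1.49597
  stratum 3: (475/3000)²·111.0²/14 = 22.0629
  stratum 4: (900/3000)²·130.9²/214 = 7.20623
V̂(ȳ_st) = 141.617
SE(ȳ_st) = √141.617 = 11.9003

SE(ȳ_st) ≈ 11.9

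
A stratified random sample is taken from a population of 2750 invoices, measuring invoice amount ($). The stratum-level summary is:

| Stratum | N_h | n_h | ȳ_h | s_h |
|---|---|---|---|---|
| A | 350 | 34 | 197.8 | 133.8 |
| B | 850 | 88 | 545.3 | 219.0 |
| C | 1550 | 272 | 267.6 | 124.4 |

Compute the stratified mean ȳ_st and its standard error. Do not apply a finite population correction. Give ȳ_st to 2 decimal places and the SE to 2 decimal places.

ȳ_st ≈ 344.55, SE ≈ 8.87

ȳ_st = Σ W_h ȳ_h = (350·197.8 + 850·545.3 + 1550·267.6)/2750 = 344.55091
V̂(ȳ_st) = Σ W_h² s_h²/n_h, with W_h = N_h/N and N = 2750:
  stratum A: (350/2750)²·133.8²/34 = 8.52912
  stratum B: (850/2750)²·219.0²/88 = 52.0689
  stratum C: (1550/2750)²·124.4²/272 = 18.0746
V̂(ȳ_st) = 78.6726
SE(ȳ_st) = √78.6726 = 8.86976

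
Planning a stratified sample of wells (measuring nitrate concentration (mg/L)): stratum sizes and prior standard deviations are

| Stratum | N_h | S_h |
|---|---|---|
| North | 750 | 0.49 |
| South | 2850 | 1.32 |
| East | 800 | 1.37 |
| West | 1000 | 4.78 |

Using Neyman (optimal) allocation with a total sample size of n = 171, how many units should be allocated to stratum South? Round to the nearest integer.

64

Neyman allocation: n_h = n · N_h S_h / Σ N_i S_i, with n = 171.
  stratum North: N_h·S_h = 750·0.49 = 367.50
  stratum South: N_h·S_h = 2850·1.32 = 3762.00
  stratum East: N_h·S_h = 800·1.37 = 1096.00
  stratum West: N_h·S_h = 1000·4.78 = 4780.00
Σ N_h S_h = 10005.50
n for stratum South = 171·3762.00/10005.50 = 64.295 → 64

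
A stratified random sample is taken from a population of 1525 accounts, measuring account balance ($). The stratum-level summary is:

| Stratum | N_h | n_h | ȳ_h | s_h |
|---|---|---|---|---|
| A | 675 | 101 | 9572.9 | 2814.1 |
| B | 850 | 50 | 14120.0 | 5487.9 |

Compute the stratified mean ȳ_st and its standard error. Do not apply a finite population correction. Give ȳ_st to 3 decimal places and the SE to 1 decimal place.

ȳ_st = Σ W_h ȳ_h = (675·9572.9 + 850·14120.0)/1525 = 12107.34918
V̂(ȳ_st) = Σ W_h² s_h²/n_h, with W_h = N_h/N and N = 1525:
  stratum A: (675/1525)²·2814.1²/101 = 15361.2
  stratum B: (850/1525)²·5487.9²/50 = 187129
V̂(ȳ_st) = 202490
SE(ȳ_st) = √202490 = 449.989

ȳ_st ≈ 12107.349, SE ≈ 450.0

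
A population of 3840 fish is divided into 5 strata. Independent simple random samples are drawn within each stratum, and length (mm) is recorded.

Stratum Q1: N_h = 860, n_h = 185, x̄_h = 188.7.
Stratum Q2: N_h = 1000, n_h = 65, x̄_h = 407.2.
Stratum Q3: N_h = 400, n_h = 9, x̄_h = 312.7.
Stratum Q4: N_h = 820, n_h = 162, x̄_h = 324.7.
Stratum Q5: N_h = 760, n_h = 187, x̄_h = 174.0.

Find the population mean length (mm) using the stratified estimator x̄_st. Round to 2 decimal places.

N = Σ N_h = 3840. Stratum weights W_h = N_h/N.
x̄_st = (860·188.7 + 1000·407.2 + 400·312.7 + 820·324.7 + 760·174.0) / 3840 = 284.6500

x̄_st ≈ 284.65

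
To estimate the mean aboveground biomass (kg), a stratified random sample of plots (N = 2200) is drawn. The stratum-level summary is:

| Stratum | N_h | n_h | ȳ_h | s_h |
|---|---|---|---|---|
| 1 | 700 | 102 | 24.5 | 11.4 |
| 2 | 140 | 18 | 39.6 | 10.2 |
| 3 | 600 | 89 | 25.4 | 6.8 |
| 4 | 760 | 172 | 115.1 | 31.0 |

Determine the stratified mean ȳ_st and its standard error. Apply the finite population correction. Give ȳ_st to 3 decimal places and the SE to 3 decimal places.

ȳ_st ≈ 57.005, SE ≈ 0.824

ȳ_st = Σ W_h ȳ_h = (700·24.5 + 140·39.6 + 600·25.4 + 760·115.1)/2200 = 57.00455
V̂(ȳ_st) = Σ W_h² (1 − n_h/N_h) s_h²/n_h, with W_h = N_h/N and N = 2200:
  stratum 1: (700/2200)²·(1 − 102/700)·11.4²/102 = 0.110195
  stratum 2: (140/2200)²·(1 − 18/140)·10.2²/18 = 0.0203972
  stratum 3: (600/2200)²·(1 − 89/600)·6.8²/89 = 0.032912
  stratum 4: (760/2200)²·(1 − 172/760)·31.0²/172 = 0.51587
V̂(ȳ_st) = 0.679375
SE(ȳ_st) = √0.679375 = 0.824242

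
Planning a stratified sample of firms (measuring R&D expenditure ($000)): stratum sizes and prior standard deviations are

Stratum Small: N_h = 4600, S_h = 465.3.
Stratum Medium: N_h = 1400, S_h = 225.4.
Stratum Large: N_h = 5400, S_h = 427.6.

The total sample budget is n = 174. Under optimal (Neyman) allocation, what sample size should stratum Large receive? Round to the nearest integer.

84

Neyman allocation: n_h = n · N_h S_h / Σ N_i S_i, with n = 174.
  stratum Small: N_h·S_h = 4600·465.3 = 2140380.00
  stratum Medium: N_h·S_h = 1400·225.4 = 315560.00
  stratum Large: N_h·S_h = 5400·427.6 = 2309040.00
Σ N_h S_h = 4764980.00
n for stratum Large = 174·2309040.00/4764980.00 = 84.318 → 84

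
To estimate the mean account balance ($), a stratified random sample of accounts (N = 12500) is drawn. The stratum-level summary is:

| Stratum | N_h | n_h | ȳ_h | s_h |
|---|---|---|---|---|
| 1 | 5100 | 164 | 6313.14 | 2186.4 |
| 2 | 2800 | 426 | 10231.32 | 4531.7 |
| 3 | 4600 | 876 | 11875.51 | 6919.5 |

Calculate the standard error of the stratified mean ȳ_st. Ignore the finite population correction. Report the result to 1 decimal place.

SE(ȳ_st) ≈ 121.1

V̂(ȳ_st) = Σ W_h² s_h²/n_h, with W_h = N_h/N and N = 12500:
  stratum 1: (5100/12500)²·2186.4²/164 = 4852.17
  stratum 2: (2800/12500)²·4531.7²/426 = 2418.85
  stratum 3: (4600/12500)²·6919.5²/876 = 7401.86
V̂(ȳ_st) = 14672.9
SE(ȳ_st) = √14672.9 = 121.132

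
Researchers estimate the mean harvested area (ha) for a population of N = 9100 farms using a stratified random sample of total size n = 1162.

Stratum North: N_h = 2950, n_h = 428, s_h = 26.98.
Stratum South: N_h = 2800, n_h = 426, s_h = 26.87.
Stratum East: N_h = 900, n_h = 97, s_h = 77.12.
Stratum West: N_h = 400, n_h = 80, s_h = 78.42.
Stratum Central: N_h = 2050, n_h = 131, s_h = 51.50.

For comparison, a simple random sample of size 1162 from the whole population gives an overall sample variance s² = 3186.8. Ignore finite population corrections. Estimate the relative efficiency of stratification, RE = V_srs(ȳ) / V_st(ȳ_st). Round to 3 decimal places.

V̂(ȳ_st) = Σ W_h² s_h²/n_h, with W_h = N_h/N and N = 9100:
  stratum North: (2950/9100)²·26.98²/428 = 0.178732
  stratum South: (2800/9100)²·26.87²/426 = 0.160457
  stratum East: (900/9100)²·77.12²/97 = 0.599742
  stratum West: (400/9100)²·78.42²/80 = 0.148525
  stratum Central: (2050/9100)²·51.50²/131 = 1.02747
V_st = 2.11492
V_srs = s²/n = 3186.8/1162 = 2.74251
Relative efficiency = V_srs / V_st = 2.74251/2.11492 = 1.2967

RE ≈ 1.297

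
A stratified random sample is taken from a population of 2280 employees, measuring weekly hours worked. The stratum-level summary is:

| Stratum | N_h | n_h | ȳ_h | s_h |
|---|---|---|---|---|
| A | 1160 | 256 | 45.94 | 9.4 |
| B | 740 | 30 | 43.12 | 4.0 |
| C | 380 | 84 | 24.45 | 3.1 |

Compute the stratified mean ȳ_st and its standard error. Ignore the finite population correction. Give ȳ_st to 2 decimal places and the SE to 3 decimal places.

ȳ_st ≈ 41.44, SE ≈ 0.386

ȳ_st = Σ W_h ȳ_h = (1160·45.94 + 740·43.12 + 380·24.45)/2280 = 41.44307
V̂(ȳ_st) = Σ W_h² s_h²/n_h, with W_h = N_h/N and N = 2280:
  stratum A: (1160/2280)²·9.4²/256 = 0.0893433
  stratum B: (740/2280)²·4.0²/30 = 0.0561814
  stratum C: (380/2280)²·3.1²/84 = 0.00317791
V̂(ȳ_st) = 0.148703
SE(ȳ_st) = √0.148703 = 0.38562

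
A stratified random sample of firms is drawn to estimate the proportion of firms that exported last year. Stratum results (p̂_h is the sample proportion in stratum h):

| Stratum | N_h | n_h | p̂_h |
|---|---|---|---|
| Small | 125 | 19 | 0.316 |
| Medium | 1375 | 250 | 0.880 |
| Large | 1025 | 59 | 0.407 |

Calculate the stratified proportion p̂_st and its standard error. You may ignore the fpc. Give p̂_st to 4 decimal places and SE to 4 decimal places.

p̂_st ≈ 0.6601, SE ≈ 0.0290

N = 2525; stratum weights W_h = N_h/N.
p̂_st = Σ W_h p̂_h = (125·0.316 + 1375·0.880 + 1025·0.407)/2525 = 0.66007
V̂(p̂_st) = Σ W_h² p̂_h(1−p̂_h)/(n_h−1):
  stratum Small: (125/2525)²·0.316·0.684/18 = 2.94285e-05
  stratum Medium: (1375/2525)²·0.880·0.120/249 = 0.000125761
  stratum Large: (1025/2525)²·0.407·0.593/58 = 0.000685719
V̂(p̂_st) = 0.000840909; SE = √V̂ = 0.0289984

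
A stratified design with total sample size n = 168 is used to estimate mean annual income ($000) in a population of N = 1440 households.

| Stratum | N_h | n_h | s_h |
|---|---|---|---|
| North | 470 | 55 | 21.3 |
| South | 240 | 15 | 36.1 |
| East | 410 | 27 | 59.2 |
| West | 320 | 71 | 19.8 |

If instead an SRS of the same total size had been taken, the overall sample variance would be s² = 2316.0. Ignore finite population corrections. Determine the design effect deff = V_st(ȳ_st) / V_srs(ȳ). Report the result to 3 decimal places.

deff ≈ 1.022

V̂(ȳ_st) = Σ W_h² s_h²/n_h, with W_h = N_h/N and N = 1440:
  stratum North: (470/1440)²·21.3²/55 = 0.878754
  stratum South: (240/1440)²·36.1²/15 = 2.41335
  stratum East: (410/1440)²·59.2²/27 = 10.5226
  stratum West: (320/1440)²·19.8²/71 = 0.272676
V_st = 14.0874
V_srs = s²/n = 2316.0/168 = 13.7857
deff = V_st / V_srs = 14.0874/13.7857 = 1.0219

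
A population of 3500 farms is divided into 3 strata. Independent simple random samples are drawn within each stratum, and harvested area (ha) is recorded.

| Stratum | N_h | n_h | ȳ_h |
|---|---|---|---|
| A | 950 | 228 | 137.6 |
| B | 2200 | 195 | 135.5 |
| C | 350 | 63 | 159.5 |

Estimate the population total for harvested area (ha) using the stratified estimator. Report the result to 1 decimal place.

τ̂_st = Σ N_h ȳ_h = 950·137.6 + 2200·135.5 + 350·159.5 = 484645.0

τ̂_st ≈ 484645.0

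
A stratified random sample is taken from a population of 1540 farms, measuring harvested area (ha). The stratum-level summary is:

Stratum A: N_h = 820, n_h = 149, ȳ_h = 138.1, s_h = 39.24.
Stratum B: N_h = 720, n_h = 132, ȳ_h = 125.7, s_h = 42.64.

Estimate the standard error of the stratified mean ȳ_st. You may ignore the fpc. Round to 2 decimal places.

SE(ȳ_st) ≈ 2.44

V̂(ȳ_st) = Σ W_h² s_h²/n_h, with W_h = N_h/N and N = 1540:
  stratum A: (820/1540)²·39.24²/149 = 2.92994
  stratum B: (720/1540)²·42.64²/132 = 3.01081
V̂(ȳ_st) = 5.94075
SE(ȳ_st) = √5.94075 = 2.43737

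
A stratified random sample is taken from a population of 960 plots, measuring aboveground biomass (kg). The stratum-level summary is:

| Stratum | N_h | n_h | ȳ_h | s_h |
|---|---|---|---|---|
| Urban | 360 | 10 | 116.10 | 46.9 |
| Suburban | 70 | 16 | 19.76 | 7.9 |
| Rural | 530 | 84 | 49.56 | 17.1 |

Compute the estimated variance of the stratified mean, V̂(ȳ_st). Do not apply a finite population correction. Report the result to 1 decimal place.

V̂(ȳ_st) = Σ W_h² s_h²/n_h, with W_h = N_h/N and N = 960:
  stratum Urban: (360/960)²·46.9²/10 = 30.932
  stratum Suburban: (70/960)²·7.9²/16 = 0.020739
  stratum Rural: (530/960)²·17.1²/84 = 1.06102
V̂(ȳ_st) = 32.0138

V̂(ȳ_st) ≈ 32.0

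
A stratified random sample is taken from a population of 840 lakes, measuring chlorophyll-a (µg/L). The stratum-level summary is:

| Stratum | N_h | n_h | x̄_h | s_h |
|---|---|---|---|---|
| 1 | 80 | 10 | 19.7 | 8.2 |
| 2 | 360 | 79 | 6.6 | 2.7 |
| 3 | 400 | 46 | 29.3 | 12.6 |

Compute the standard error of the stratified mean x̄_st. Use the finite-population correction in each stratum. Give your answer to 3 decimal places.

SE(x̄_st) ≈ 0.871

V̂(x̄_st) = Σ W_h² (1 − n_h/N_h) s_h²/n_h, with W_h = N_h/N and N = 840:
  stratum 1: (80/840)²·(1 − 10/80)·8.2²/10 = 0.0533651
  stratum 2: (360/840)²·(1 − 79/360)·2.7²/79 = 0.0132297
  stratum 3: (400/840)²·(1 − 46/400)·12.6²/46 = 0.692609
V̂(x̄_st) = 0.759203
SE(x̄_st) = √0.759203 = 0.871323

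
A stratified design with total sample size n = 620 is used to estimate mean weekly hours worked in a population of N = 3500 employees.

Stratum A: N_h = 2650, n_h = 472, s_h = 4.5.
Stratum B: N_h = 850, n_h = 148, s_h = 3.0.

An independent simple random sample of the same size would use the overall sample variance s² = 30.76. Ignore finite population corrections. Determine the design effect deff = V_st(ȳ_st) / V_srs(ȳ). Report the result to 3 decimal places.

deff ≈ 0.568

V̂(ȳ_st) = Σ W_h² s_h²/n_h, with W_h = N_h/N and N = 3500:
  stratum A: (2650/3500)²·4.5²/472 = 0.0245945
  stratum B: (850/3500)²·3.0²/148 = 0.0035866
V_st = 0.0281811
V_srs = s²/n = 30.76/620 = 0.0496129
deff = V_st / V_srs = 0.0281811/0.0496129 = 0.5680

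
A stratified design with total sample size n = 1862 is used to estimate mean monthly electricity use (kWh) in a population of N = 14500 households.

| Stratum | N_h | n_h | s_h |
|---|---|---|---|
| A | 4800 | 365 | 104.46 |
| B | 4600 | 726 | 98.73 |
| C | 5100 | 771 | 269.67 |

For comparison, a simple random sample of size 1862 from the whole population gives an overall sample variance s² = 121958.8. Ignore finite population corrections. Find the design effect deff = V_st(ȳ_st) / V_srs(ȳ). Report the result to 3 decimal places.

deff ≈ 0.249

V̂(ȳ_st) = Σ W_h² s_h²/n_h, with W_h = N_h/N and N = 14500:
  stratum A: (4800/14500)²·104.46²/365 = 3.27607
  stratum B: (4600/14500)²·98.73²/726 = 1.35127
  stratum C: (5100/14500)²·269.67²/771 = 11.6685
V_st = 16.2958
V_srs = s²/n = 121958.8/1862 = 65.4988
deff = V_st / V_srs = 16.2958/65.4988 = 0.2488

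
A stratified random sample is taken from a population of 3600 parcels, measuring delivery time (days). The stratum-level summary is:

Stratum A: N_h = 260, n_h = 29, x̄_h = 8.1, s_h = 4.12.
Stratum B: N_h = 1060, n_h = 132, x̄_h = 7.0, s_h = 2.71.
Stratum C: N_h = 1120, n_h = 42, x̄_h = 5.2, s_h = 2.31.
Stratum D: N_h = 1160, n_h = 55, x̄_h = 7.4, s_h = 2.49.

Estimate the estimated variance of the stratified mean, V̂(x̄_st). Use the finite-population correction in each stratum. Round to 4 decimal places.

V̂(x̄_st) = Σ W_h² (1 − n_h/N_h) s_h²/n_h, with W_h = N_h/N and N = 3600:
  stratum A: (260/3600)²·(1 − 29/260)·4.12²/29 = 0.00271254
  stratum B: (1060/3600)²·(1 − 132/1060)·2.71²/132 = 0.00422293
  stratum C: (1120/3600)²·(1 − 42/1120)·2.31²/42 = 0.011836
  stratum D: (1160/3600)²·(1 − 55/1160)·2.49²/55 = 0.0111494
V̂(x̄_st) = 0.0299209

V̂(x̄_st) ≈ 0.0299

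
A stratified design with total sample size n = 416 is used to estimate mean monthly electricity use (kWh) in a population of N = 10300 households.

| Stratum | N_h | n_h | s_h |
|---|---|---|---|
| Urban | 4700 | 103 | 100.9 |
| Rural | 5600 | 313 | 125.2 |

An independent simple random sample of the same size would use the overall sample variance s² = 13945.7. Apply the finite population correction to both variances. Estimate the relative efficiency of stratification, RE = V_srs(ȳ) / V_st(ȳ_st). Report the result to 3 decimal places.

RE ≈ 0.943

V̂(ȳ_st) = Σ W_h² (1 − n_h/N_h) s_h²/n_h, with W_h = N_h/N and N = 10300:
  stratum Urban: (4700/10300)²·(1 − 103/4700)·100.9²/103 = 20.13
  stratum Rural: (5600/10300)²·(1 − 313/5600)·125.2²/313 = 13.9761
V_st = 34.1061
V_srs = (1 − 416/10300)·13945.7/416 = 32.1694
Relative efficiency = V_srs / V_st = 32.1694/34.1061 = 0.9432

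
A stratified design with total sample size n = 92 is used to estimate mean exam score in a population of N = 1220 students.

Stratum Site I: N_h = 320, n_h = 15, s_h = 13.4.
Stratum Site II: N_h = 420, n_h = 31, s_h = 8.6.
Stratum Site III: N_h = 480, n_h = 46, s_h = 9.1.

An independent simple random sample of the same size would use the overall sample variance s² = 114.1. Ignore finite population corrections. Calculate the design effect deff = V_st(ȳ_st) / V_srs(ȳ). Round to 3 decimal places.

deff ≈ 1.117

V̂(ȳ_st) = Σ W_h² s_h²/n_h, with W_h = N_h/N and N = 1220:
  stratum Site I: (320/1220)²·13.4²/15 = 0.823566
  stratum Site II: (420/1220)²·8.6²/31 = 0.282757
  stratum Site III: (480/1220)²·9.1²/46 = 0.278668
V_st = 1.38499
V_srs = s²/n = 114.1/92 = 1.24022
deff = V_st / V_srs = 1.38499/1.24022 = 1.1167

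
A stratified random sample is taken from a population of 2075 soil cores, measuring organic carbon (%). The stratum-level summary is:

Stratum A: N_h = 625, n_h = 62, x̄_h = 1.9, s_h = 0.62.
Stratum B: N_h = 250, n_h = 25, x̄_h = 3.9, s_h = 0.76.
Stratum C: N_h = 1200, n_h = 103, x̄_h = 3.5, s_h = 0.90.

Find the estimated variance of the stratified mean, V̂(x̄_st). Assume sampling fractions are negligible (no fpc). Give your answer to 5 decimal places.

V̂(x̄_st) = Σ W_h² s_h²/n_h, with W_h = N_h/N and N = 2075:
  stratum A: (625/2075)²·0.62²/62 = 0.000562491
  stratum B: (250/2075)²·0.76²/25 = 0.000335375
  stratum C: (1200/2075)²·0.90²/103 = 0.00263011
V̂(x̄_st) = 0.00352798

V̂(x̄_st) ≈ 0.00353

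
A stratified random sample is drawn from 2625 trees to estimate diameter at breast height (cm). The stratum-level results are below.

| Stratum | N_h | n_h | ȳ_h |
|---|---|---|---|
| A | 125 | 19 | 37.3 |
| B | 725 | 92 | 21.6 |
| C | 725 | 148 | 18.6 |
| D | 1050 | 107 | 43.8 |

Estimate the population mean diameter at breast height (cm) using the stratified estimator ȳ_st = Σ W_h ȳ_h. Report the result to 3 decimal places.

ȳ_st ≈ 30.399

N = Σ N_h = 2625. Stratum weights W_h = N_h/N.
ȳ_st = (125·37.3 + 725·21.6 + 725·18.6 + 1050·43.8) / 2625 = 30.39905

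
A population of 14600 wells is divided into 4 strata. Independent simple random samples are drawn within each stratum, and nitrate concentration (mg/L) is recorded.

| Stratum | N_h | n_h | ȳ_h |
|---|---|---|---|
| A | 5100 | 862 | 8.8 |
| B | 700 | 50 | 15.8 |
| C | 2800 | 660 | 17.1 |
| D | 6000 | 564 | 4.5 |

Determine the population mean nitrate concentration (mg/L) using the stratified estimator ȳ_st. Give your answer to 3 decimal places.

ȳ_st ≈ 8.960

N = Σ N_h = 14600. Stratum weights W_h = N_h/N.
ȳ_st = (5100·8.8 + 700·15.8 + 2800·17.1 + 6000·4.5) / 14600 = 8.96027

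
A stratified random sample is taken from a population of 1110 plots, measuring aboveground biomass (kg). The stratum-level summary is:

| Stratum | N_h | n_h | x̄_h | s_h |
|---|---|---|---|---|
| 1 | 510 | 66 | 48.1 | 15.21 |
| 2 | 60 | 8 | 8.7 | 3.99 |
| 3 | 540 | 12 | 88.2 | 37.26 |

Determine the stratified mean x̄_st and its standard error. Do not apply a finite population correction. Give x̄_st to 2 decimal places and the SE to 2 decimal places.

x̄_st = Σ W_h x̄_h = (510·48.1 + 60·8.7 + 540·88.2)/1110 = 65.47838
V̂(x̄_st) = Σ W_h² s_h²/n_h, with W_h = N_h/N and N = 1110:
  stratum 1: (510/1110)²·15.21²/66 = 0.739961
  stratum 2: (60/1110)²·3.99²/8 = 0.0058145
  stratum 3: (540/1110)²·37.26²/12 = 27.3808
V̂(x̄_st) = 28.1266
SE(x̄_st) = √28.1266 = 5.30345

x̄_st ≈ 65.48, SE ≈ 5.30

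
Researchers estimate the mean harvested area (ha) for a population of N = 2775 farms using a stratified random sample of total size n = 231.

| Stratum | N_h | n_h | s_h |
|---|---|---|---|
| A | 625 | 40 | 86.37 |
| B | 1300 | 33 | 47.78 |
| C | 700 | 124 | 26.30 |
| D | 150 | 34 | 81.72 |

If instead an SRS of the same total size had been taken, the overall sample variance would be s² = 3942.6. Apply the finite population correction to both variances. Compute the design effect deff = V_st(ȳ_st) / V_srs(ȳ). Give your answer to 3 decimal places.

V̂(ȳ_st) = Σ W_h² (1 − n_h/N_h) s_h²/n_h, with W_h = N_h/N and N = 2775:
  stratum A: (625/2775)²·(1 − 40/625)·86.37²/40 = 8.85474
  stratum B: (1300/2775)²·(1 − 33/1300)·47.78²/33 = 14.797
  stratum C: (700/2775)²·(1 − 124/700)·26.30²/124 = 0.292068
  stratum D: (150/2775)²·(1 − 34/150)·81.72²/34 = 0.443814
V_st = 24.3876
V_srs = (1 − 231/2775)·3942.6/231 = 15.6468
deff = V_st / V_srs = 24.3876/15.6468 = 1.5586

deff ≈ 1.559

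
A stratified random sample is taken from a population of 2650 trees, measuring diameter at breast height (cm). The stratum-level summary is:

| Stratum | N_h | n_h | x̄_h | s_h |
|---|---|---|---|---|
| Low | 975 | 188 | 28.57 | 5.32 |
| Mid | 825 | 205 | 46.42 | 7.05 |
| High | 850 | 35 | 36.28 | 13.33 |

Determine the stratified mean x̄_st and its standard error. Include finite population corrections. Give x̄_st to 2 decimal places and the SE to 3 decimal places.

x̄_st ≈ 36.60, SE ≈ 0.731

x̄_st = Σ W_h x̄_h = (975·28.57 + 825·46.42 + 850·36.28)/2650 = 36.60009
V̂(x̄_st) = Σ W_h² (1 − n_h/N_h) s_h²/n_h, with W_h = N_h/N and N = 2650:
  stratum Low: (975/2650)²·(1 − 188/975)·5.32²/188 = 0.0164495
  stratum Mid: (825/2650)²·(1 − 205/825)·7.05²/205 = 0.0176595
  stratum High: (850/2650)²·(1 − 35/850)·13.33²/35 = 0.500815
V̂(x̄_st) = 0.534924
SE(x̄_st) = √0.534924 = 0.731385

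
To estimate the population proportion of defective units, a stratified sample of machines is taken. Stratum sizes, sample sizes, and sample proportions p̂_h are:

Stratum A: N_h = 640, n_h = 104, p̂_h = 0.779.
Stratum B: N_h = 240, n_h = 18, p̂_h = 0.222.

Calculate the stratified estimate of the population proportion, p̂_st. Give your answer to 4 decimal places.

p̂_st ≈ 0.6271

N = 880; stratum weights W_h = N_h/N.
p̂_st = Σ W_h p̂_h = (640·0.779 + 240·0.222)/880 = 0.62709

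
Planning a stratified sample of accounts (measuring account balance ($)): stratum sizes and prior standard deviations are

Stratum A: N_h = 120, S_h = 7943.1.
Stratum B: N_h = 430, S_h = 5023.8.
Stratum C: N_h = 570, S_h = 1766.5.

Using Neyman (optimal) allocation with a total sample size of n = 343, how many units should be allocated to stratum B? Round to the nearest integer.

Neyman allocation: n_h = n · N_h S_h / Σ N_i S_i, with n = 343.
  stratum A: N_h·S_h = 120·7943.1 = 953172.00
  stratum B: N_h·S_h = 430·5023.8 = 2160234.00
  stratum C: N_h·S_h = 570·1766.5 = 1006905.00
Σ N_h S_h = 4120311.00
n for stratum B = 343·2160234.00/4120311.00 = 179.831 → 180

180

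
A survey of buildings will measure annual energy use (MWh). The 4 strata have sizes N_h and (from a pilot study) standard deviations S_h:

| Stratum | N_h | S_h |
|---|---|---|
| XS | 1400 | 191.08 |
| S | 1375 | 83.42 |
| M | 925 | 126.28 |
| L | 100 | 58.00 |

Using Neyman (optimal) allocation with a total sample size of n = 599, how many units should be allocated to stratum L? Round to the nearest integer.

Neyman allocation: n_h = n · N_h S_h / Σ N_i S_i, with n = 599.
  stratum XS: N_h·S_h = 1400·191.08 = 267512.00
  stratum S: N_h·S_h = 1375·83.42 = 114702.50
  stratum M: N_h·S_h = 925·126.28 = 116809.00
  stratum L: N_h·S_h = 100·58.00 = 5800.00
Σ N_h S_h = 504823.50
n for stratum L = 599·5800.00/504823.50 = 6.882 → 7

7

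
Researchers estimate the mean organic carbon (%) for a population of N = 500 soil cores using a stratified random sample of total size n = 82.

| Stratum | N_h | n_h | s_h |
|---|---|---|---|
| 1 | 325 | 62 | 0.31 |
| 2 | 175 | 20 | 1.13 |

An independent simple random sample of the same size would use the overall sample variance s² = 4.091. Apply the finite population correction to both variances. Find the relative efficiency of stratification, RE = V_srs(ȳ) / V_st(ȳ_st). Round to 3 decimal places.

V̂(ȳ_st) = Σ W_h² (1 − n_h/N_h) s_h²/n_h, with W_h = N_h/N and N = 500:
  stratum 1: (325/500)²·(1 − 62/325)·0.31²/62 = 0.000529945
  stratum 2: (175/500)²·(1 − 20/175)·1.13²/20 = 0.00692718
V_st = 0.00745713
V_srs = (1 − 82/500)·4.091/82 = 0.0417082
Relative efficiency = V_srs / V_st = 0.0417082/0.00745713 = 5.5931

RE ≈ 5.593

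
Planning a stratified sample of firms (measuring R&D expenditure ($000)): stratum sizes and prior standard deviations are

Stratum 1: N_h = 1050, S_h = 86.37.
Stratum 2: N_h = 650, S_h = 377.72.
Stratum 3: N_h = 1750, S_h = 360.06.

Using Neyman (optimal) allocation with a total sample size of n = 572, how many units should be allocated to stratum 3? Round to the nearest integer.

373

Neyman allocation: n_h = n · N_h S_h / Σ N_i S_i, with n = 572.
  stratum 1: N_h·S_h = 1050·86.37 = 90688.50
  stratum 2: N_h·S_h = 650·377.72 = 245518.00
  stratum 3: N_h·S_h = 1750·360.06 = 630105.00
Σ N_h S_h = 966311.50
n for stratum 3 = 572·630105.00/966311.50 = 372.985 → 373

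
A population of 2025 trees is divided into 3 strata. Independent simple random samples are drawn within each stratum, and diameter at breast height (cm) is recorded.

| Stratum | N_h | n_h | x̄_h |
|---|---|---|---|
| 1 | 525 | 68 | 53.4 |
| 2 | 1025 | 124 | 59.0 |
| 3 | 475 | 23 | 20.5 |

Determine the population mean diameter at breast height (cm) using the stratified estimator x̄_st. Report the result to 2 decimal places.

N = Σ N_h = 2025. Stratum weights W_h = N_h/N.
x̄_st = (525·53.4 + 1025·59.0 + 475·20.5) / 2025 = 48.5173

x̄_st ≈ 48.52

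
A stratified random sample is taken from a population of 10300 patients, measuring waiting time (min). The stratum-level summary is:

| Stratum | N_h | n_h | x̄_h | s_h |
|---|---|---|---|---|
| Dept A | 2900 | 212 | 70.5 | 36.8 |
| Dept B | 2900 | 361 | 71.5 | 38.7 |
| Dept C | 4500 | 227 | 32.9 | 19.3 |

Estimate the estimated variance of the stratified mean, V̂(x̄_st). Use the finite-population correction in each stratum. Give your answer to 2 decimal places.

V̂(x̄_st) ≈ 1.05

V̂(x̄_st) = Σ W_h² (1 − n_h/N_h) s_h²/n_h, with W_h = N_h/N and N = 10300:
  stratum Dept A: (2900/10300)²·(1 − 212/2900)·36.8²/212 = 0.469367
  stratum Dept B: (2900/10300)²·(1 − 361/2900)·38.7²/361 = 0.287939
  stratum Dept C: (4500/10300)²·(1 − 227/4500)·19.3²/227 = 0.297413
V̂(x̄_st) = 1.05472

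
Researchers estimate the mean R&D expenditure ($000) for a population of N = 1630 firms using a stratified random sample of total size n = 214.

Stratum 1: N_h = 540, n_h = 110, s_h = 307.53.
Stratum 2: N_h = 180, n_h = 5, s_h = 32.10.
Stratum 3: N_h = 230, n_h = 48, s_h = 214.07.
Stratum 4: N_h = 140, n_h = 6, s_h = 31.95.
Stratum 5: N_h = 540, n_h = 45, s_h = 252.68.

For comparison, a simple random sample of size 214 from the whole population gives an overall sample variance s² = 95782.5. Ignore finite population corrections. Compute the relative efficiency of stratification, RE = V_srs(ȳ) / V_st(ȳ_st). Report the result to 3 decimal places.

V̂(ȳ_st) = Σ W_h² s_h²/n_h, with W_h = N_h/N and N = 1630:
  stratum 1: (540/1630)²·307.53²/110 = 94.3614
  stratum 2: (180/1630)²·32.10²/5 = 2.5131
  stratum 3: (230/1630)²·214.07²/48 = 19.0086
  stratum 4: (140/1630)²·31.95²/6 = 1.25508
  stratum 5: (540/1630)²·252.68²/45 = 155.719
V_st = 272.857
V_srs = s²/n = 95782.5/214 = 447.582
Relative efficiency = V_srs / V_st = 447.582/272.857 = 1.6404

RE ≈ 1.640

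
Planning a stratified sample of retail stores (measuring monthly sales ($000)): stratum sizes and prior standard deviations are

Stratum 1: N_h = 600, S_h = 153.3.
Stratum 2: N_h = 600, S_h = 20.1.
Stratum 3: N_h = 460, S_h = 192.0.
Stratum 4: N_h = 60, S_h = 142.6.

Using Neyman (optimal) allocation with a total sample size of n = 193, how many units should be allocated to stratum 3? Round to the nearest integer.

Neyman allocation: n_h = n · N_h S_h / Σ N_i S_i, with n = 193.
  stratum 1: N_h·S_h = 600·153.3 = 91980.00
  stratum 2: N_h·S_h = 600·20.1 = 12060.00
  stratum 3: N_h·S_h = 460·192.0 = 88320.00
  stratum 4: N_h·S_h = 60·142.6 = 8556.00
Σ N_h S_h = 200916.00
n for stratum 3 = 193·88320.00/200916.00 = 84.840 → 85

85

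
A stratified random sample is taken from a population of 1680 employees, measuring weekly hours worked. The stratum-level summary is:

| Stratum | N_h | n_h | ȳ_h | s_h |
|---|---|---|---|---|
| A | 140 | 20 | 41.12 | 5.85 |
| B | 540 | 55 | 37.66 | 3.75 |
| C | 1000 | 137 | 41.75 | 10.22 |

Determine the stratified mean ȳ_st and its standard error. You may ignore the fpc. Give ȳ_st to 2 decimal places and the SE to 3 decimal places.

ȳ_st = Σ W_h ȳ_h = (140·41.12 + 540·37.66 + 1000·41.75)/1680 = 40.38286
V̂(ȳ_st) = Σ W_h² s_h²/n_h, with W_h = N_h/N and N = 1680:
  stratum A: (140/1680)²·5.85²/20 = 0.0118828
  stratum B: (540/1680)²·3.75²/55 = 0.0264161
  stratum C: (1000/1680)²·10.22²/137 = 0.270124
V̂(ȳ_st) = 0.308423
SE(ȳ_st) = √0.308423 = 0.555358

ȳ_st ≈ 40.38, SE ≈ 0.555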